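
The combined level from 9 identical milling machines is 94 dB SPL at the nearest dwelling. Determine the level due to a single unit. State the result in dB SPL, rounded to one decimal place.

For N identical incoherent sources L_total = L₁ + 10·log₁₀ N, so L₁ = 94 − 10·log₁₀(9) = 94 − 9.542.

84.5 dB SPL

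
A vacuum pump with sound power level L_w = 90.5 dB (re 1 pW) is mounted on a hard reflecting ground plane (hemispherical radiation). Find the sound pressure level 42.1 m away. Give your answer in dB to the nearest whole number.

50 dB

The power spreads over a hemisphere of area 2π·r², so L_p = L_w − 10·log₁₀(2π·r²).
2π·r² = 1.114e+04 m², 10·log₁₀ of that is 40.467 dB.
L_p = 90.5 − 40.467 = 50.03 dB.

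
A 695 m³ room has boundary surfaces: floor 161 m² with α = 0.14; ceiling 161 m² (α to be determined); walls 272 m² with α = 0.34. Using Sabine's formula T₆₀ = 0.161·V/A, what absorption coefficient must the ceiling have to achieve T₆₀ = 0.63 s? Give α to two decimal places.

A = 0.161·V/T₆₀ = 0.161·695/0.63 = 177.61 m² sabins.
Absorption from the other surfaces = 161·0.14 + 272·0.34 = 115.02 m², so the ceiling must supply 62.59 m² over 161 m².
α = 62.59/161 = 0.389.

0.39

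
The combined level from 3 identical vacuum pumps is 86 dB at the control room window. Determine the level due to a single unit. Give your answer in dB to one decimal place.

For N identical incoherent sources L_total = L₁ + 10·log₁₀ N, so L₁ = 86 − 10·log₁₀(3) = 86 − 4.771.

81.2 dB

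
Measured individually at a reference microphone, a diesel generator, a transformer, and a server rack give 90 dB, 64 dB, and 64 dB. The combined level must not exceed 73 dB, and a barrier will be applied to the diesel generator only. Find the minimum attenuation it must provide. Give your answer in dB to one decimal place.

18.3 dB

The untreated sources together contribute 10^(64/10) + 10^(64/10) = 5.024e+06, i.e. 67.01 dB.
To meet 73 dB overall, the treated diesel generator may contribute at most 10^(73/10) − 5.024e+06 = 1.493e+07, i.e. 71.74 dB.
Required insertion loss = 90 − 71.74 = 18.26 dB.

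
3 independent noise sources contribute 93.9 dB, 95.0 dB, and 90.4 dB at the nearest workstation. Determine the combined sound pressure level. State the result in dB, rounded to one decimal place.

98.3 dB

For uncorrelated sources the intensities add, so convert each level to linear form, sum, and take 10·log₁₀ of the total.
Σ 10^(L/10) = 10^(93.9/10) + 10^(95.0/10) + 10^(90.4/10) = 6.713e+09.
L_total = 10·log₁₀(6.713e+09) = 98.27 dB.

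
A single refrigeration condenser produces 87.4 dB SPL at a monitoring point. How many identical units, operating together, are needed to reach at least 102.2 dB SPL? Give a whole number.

The shortfall is 102.2 − 87.4 = 14.8 dB, and N units add 10·log₁₀ N, so need 10·log₁₀ N ≥ 14.8.
N ≥ 10^(14.8/10) = 30.200, so N = 31.

31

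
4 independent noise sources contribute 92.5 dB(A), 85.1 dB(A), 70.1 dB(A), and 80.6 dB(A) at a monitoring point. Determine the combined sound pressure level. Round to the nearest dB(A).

For uncorrelated sources the intensities add, so convert each level to linear form, sum, and take 10·log₁₀ of the total.
Σ 10^(L/10) = 10^(92.5/10) + 10^(85.1/10) + 10^(70.1/10) + 10^(80.6/10) = 2.227e+09.
L_total = 10·log₁₀(2.227e+09) = 93.48 dB(A).

93 dB(A)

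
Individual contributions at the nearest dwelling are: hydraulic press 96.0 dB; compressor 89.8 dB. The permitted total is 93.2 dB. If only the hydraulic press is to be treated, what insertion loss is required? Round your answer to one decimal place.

5.5 dB

Fixed contribution from the other source: Σ 10^(L/10) = 10^(89.8/10) = 9.550e+08 (89.80 dB).
To meet 93.2 dB overall, the treated hydraulic press may contribute at most 10^(93.2/10) − 9.550e+08 = 1.134e+09, i.e. 90.55 dB.
So the hydraulic press must be reduced from 96.0 to 90.55 dB: IL = 5.45 dB.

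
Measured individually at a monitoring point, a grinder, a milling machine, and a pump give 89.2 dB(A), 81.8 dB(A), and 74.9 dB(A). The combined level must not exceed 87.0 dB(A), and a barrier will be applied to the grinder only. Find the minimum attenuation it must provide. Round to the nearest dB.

Fixed contribution from the other sources: Σ 10^(L/10) = 10^(81.8/10) + 10^(74.9/10) = 1.823e+08 (82.61 dB(A)).
To meet 87.0 dB(A) overall, the treated grinder may contribute at most 10^(87.0/10) − 1.823e+08 = 3.189e+08, i.e. 85.04 dB(A).
So the grinder must be reduced from 89.2 to 85.04 dB(A): IL = 4.16 dB.

4 dB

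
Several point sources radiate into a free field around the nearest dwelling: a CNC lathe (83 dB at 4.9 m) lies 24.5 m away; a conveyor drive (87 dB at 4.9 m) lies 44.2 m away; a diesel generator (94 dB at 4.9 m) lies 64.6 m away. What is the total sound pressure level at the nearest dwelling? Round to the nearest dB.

75 dB

Propagate each source to the receiver with L = L_ref − 20·log₁₀(r/r_ref), then add intensities.
CNC lathe: 83 − 20·log₁₀(24.5/4.9) = 83 − 13.98 = 69.02 dB.
conveyor drive: 87 − 20·log₁₀(44.2/4.9) = 87 − 19.10 = 67.90 dB.
diesel generator: 94 − 20·log₁₀(64.6/4.9) = 94 − 22.40 = 71.60 dB.
Σ 10^(L/10) = 2.859e+07 → L_total = 10·log₁₀(2.859e+07) = 74.56 dB.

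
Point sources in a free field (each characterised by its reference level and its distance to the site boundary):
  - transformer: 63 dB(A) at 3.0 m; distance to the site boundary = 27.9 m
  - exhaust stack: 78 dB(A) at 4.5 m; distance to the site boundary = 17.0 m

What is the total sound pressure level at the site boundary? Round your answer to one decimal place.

66.5 dB(A)

Propagate each source to the receiver with L = L_ref − 20·log₁₀(r/r_ref), then add intensities.
transformer: 63 − 20·log₁₀(27.9/3.0) = 63 − 19.37 = 43.63 dB(A).
exhaust stack: 78 − 20·log₁₀(17.0/4.5) = 78 − 11.54 = 66.46 dB(A).
Σ 10^(L/10) = 4.444e+06 → L_total = 10·log₁₀(4.444e+06) = 66.48 dB(A).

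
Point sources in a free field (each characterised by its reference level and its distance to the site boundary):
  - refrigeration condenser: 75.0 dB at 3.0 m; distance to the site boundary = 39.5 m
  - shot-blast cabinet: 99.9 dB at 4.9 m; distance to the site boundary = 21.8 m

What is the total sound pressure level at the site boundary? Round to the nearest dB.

87 dB

Propagate each source to the receiver with L = L_ref − 20·log₁₀(r/r_ref), then add intensities.
refrigeration condenser: 75.0 − 20·log₁₀(39.5/3.0) = 75.0 − 22.39 = 52.61 dB.
shot-blast cabinet: 99.9 − 20·log₁₀(21.8/4.9) = 99.9 − 12.97 = 86.93 dB.
Σ 10^(L/10) = 4.939e+08 → L_total = 10·log₁₀(4.939e+08) = 86.94 dB.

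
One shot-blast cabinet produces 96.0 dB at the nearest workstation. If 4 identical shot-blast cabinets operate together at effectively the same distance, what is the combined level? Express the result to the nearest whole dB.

L_total = L₁ + 10·log₁₀ N for N identical incoherent sources.
L_total = 96.0 + 10·log₁₀(4) = 96.0 + 6.021 = 102.02 dB.

102 dB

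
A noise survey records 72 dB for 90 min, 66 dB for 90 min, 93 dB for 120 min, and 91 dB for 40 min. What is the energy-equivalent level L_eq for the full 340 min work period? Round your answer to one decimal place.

89.3 dB

Weight each interval's intensity by its duration and average over T = 340 min:
Σ tᵢ·10^(Lᵢ/10) = 90·10^(72/10) + 90·10^(66/10) + 120·10^(93/10) + 40·10^(91/10) = 2.916e+11.
L_eq = 10·log₁₀(2.916e+11/340) = 89.33 dB.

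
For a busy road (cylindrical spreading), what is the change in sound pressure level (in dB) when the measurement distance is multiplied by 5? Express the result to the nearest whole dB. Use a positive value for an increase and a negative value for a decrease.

-7 dB

A line source loses 3 dB per doubling of distance; generally ΔL = −10·log₁₀(r₂/r₁).
ΔL = −10·log₁₀(5) = -6.99 dB.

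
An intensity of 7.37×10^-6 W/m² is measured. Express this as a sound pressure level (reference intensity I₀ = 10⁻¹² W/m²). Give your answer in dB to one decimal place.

L = 10·log₁₀(I/I₀) = 10·log₁₀(7.37×10^-6/10⁻¹²) = 10·log₁₀(7.37×10^6).
L = 10·(0.8675 + 6) = 68.67 dB.

68.7 dB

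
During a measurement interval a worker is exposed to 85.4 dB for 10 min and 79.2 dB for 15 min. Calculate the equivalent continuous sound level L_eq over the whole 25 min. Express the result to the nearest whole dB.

The energy average is taken in the linear domain: L_eq = 10·log₁₀[(Σ tᵢ·10^(Lᵢ/10))/T], T = 25 min.
Σ tᵢ·10^(Lᵢ/10) = 10·10^(85.4/10) + 15·10^(79.2/10) = 4.715e+09.
L_eq = 10·log₁₀(4.715e+09/25) = 82.76 dB.

83 dB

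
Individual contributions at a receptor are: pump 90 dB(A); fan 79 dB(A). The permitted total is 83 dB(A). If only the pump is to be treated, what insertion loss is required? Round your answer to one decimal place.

The untreated sources together contribute 10^(79/10) = 7.943e+07, i.e. 79.00 dB(A).
The limit corresponds to 10^(83/10) = 1.995e+08; subtracting the fixed part leaves 1.201e+08 for the pump, i.e. 80.80 dB(A).
Required insertion loss = 90 − 80.80 = 9.20 dB.

9.2 dB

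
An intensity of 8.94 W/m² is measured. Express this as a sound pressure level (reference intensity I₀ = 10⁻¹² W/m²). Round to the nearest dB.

130 dB

Dividing by I₀ shifts the exponent by 12: I/I₀ = 8.94×10^12.
L = 10·(0.9513 + 12) = 129.51 dB.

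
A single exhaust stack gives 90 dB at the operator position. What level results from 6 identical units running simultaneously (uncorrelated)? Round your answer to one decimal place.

N identical incoherent sources raise the level by 10·log₁₀ N.
L_total = 90 + 10·log₁₀(6) = 90 + 7.782 = 97.78 dB.

97.8 dB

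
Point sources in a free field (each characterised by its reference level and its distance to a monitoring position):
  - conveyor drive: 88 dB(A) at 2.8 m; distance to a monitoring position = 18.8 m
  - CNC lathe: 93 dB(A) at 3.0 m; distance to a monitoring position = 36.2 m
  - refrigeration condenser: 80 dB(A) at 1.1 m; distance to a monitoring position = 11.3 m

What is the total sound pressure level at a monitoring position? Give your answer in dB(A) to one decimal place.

Apply inverse-square spreading to bring every level to the receiver, then sum 10^(L/10).
conveyor drive: 88 − 20·log₁₀(18.8/2.8) = 88 − 16.54 = 71.46 dB(A).
CNC lathe: 93 − 20·log₁₀(36.2/3.0) = 93 − 21.63 = 71.37 dB(A).
refrigeration condenser: 80 − 20·log₁₀(11.3/1.1) = 80 − 20.23 = 59.77 dB(A).
Σ 10^(L/10) = 2.865e+07 → L_total = 10·log₁₀(2.865e+07) = 74.57 dB(A).

74.6 dB(A)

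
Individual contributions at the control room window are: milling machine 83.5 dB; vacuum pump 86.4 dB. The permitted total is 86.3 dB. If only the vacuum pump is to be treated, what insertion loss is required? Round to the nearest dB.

3 dB

Fixed contribution from the other source: Σ 10^(L/10) = 10^(83.5/10) = 2.239e+08 (83.50 dB).
The limit corresponds to 10^(86.3/10) = 4.266e+08; subtracting the fixed part leaves 2.027e+08 for the vacuum pump, i.e. 83.07 dB.
So the vacuum pump must be reduced from 86.4 to 83.07 dB: IL = 3.33 dB.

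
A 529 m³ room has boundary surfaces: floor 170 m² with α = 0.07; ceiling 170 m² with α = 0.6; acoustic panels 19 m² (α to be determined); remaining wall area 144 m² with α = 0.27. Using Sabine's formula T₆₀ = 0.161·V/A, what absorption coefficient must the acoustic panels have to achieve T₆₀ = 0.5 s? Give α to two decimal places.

0.92

From T₆₀ = 0.161·V/A, the target T₆₀ = 0.5 s needs A = 0.161·529/0.5 = 170.34 m².
Absorption from the other surfaces = 170·0.07 + 170·0.6 + 144·0.27 = 152.78 m², so the acoustic panels must supply 17.56 m² over 19 m².
α = 17.56/19 = 0.924.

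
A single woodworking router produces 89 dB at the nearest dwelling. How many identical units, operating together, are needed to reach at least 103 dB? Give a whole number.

26

N identical sources give L₁ + 10·log₁₀ N, so require 10·log₁₀ N ≥ 103 − 89 = 14.0 dB.
N ≥ 10^(14.0/10) = 25.119, so N = 26.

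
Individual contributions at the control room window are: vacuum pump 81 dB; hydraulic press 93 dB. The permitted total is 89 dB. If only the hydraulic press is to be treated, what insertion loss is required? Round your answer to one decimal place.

4.7 dB

The untreated sources together contribute 10^(81/10) = 1.259e+08, i.e. 81.00 dB.
The limit corresponds to 10^(89/10) = 7.943e+08; subtracting the fixed part leaves 6.684e+08 for the hydraulic press, i.e. 88.25 dB.
So the hydraulic press must be reduced from 93 to 88.25 dB: IL = 4.75 dB.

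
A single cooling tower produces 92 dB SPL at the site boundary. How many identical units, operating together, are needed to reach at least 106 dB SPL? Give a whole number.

26

The shortfall is 106 − 92 = 14.0 dB, and N units add 10·log₁₀ N, so need 10·log₁₀ N ≥ 14.0.
N ≥ 10^(14.0/10) = 25.119, so N = 26.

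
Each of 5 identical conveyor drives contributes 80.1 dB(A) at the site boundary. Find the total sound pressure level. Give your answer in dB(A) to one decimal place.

L_total = L₁ + 10·log₁₀ N for N identical incoherent sources.
L_total = 80.1 + 10·log₁₀(5) = 80.1 + 6.990 = 87.09 dB(A).

87.1 dB(A)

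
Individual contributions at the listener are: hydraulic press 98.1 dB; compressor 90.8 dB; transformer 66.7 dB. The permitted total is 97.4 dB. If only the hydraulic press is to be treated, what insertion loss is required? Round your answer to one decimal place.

The untreated sources together contribute 10^(90.8/10) + 10^(66.7/10) = 1.207e+09, i.e. 90.82 dB.
The limit corresponds to 10^(97.4/10) = 5.495e+09; subtracting the fixed part leaves 4.288e+09 for the hydraulic press, i.e. 96.32 dB.
Required insertion loss = 98.1 − 96.32 = 1.78 dB.

1.8 dB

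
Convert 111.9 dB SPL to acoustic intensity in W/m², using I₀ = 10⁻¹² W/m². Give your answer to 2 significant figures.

I/I₀ = 10^(111.9/10) = 1.549e+11, so I = 1.549e+11 × 10⁻¹² W/m².

0.15 W/m²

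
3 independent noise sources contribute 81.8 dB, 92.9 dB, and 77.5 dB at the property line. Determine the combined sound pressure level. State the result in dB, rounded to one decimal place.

93.3 dB

For uncorrelated sources the intensities add, so convert each level to linear form, sum, and take 10·log₁₀ of the total.
Σ 10^(L/10) = 10^(81.8/10) + 10^(92.9/10) + 10^(77.5/10) = 2.157e+09.
L_total = 10·log₁₀(2.157e+09) = 93.34 dB.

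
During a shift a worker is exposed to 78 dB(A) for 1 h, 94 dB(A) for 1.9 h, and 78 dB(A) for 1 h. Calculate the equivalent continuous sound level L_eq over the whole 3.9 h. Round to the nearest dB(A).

91 dB(A)

Weight each interval's intensity by its duration and average over T = 3.9 h:
Σ tᵢ·10^(Lᵢ/10) = 1·10^(78/10) + 1.9·10^(94/10) + 1·10^(78/10) = 4.899e+09.
L_eq = 10·log₁₀(4.899e+09/3.9) = 90.99 dB(A).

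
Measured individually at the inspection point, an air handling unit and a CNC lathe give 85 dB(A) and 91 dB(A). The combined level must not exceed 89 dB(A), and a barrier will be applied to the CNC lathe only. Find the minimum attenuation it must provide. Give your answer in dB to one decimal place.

Everything except the CNC lathe sums to 10^(85/10) = 3.162e+08 in linear terms, 85.00 dB(A).
To meet 89 dB(A) overall, the treated CNC lathe may contribute at most 10^(89/10) − 3.162e+08 = 4.781e+08, i.e. 86.80 dB(A).
So the CNC lathe must be reduced from 91 to 86.80 dB(A): IL = 4.20 dB.

4.2 dB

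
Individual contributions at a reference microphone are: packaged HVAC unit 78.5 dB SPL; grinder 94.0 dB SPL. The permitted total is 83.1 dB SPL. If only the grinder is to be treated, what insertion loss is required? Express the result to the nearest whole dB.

13 dB

Fixed contribution from the other source: Σ 10^(L/10) = 10^(78.5/10) = 7.079e+07 (78.50 dB SPL).
The limit corresponds to 10^(83.1/10) = 2.042e+08; subtracting the fixed part leaves 1.334e+08 for the grinder, i.e. 81.25 dB SPL.
So the grinder must be reduced from 94.0 to 81.25 dB SPL: IL = 12.75 dB.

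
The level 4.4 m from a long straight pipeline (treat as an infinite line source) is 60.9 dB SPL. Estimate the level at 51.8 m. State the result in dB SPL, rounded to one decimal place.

50.2 dB SPL

Cylindrical spreading from a line source gives a 10·log₁₀(r₂/r₁) drop.
L₂ = 60.9 − 10·log₁₀(51.8/4.4) = 60.9 − 10.709 = 50.19 dB SPL.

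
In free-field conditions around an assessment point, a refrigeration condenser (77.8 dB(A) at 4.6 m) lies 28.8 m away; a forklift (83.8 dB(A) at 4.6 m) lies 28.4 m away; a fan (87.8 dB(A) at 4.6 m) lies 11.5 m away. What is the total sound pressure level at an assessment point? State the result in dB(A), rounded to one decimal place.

Apply inverse-square spreading to bring every level to the receiver, then sum 10^(L/10).
refrigeration condenser: 77.8 − 20·log₁₀(28.8/4.6) = 77.8 − 15.93 = 61.87 dB(A).
forklift: 83.8 − 20·log₁₀(28.4/4.6) = 83.8 − 15.81 = 67.99 dB(A).
fan: 87.8 − 20·log₁₀(11.5/4.6) = 87.8 − 7.96 = 79.84 dB(A).
Σ 10^(L/10) = 1.042e+08 → L_total = 10·log₁₀(1.042e+08) = 80.18 dB(A).

80.2 dB(A)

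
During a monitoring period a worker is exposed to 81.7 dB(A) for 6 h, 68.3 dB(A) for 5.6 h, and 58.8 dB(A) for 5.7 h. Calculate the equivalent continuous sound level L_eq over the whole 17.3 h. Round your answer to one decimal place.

L_eq = 10·log₁₀[(1/T)·Σ tᵢ·10^(Lᵢ/10)] with T = 17.3 h.
Σ tᵢ·10^(Lᵢ/10) = 6·10^(81.7/10) + 5.6·10^(68.3/10) + 5.7·10^(58.8/10) = 9.296e+08.
L_eq = 10·log₁₀(9.296e+08/17.3) = 77.30 dB(A).

77.3 dB(A)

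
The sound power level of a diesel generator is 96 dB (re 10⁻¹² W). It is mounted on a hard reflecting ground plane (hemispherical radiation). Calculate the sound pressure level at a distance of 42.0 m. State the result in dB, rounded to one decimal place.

55.6 dB

Free-field hemispherical radiation: L_p = L_w − 10·log₁₀(2π·r²), r = 42.0 m.
2π·r² = 1.108e+04 m², 10·log₁₀ of that is 40.447 dB.
L_p = 96 − 40.447 = 55.55 dB.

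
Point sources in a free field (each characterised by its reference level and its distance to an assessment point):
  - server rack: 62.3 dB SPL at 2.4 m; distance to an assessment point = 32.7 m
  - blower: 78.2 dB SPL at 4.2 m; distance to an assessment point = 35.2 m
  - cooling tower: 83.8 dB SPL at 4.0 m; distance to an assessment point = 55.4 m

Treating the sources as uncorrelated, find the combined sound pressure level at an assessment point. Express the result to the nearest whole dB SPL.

63 dB SPL

Propagate each source to the receiver with L = L_ref − 20·log₁₀(r/r_ref), then add intensities.
server rack: 62.3 − 20·log₁₀(32.7/2.4) = 62.3 − 22.69 = 39.61 dB SPL.
blower: 78.2 − 20·log₁₀(35.2/4.2) = 78.2 − 18.47 = 59.73 dB SPL.
cooling tower: 83.8 − 20·log₁₀(55.4/4.0) = 83.8 − 22.83 = 60.97 dB SPL.
Σ 10^(L/10) = 2.200e+06 → L_total = 10·log₁₀(2.200e+06) = 63.42 dB SPL.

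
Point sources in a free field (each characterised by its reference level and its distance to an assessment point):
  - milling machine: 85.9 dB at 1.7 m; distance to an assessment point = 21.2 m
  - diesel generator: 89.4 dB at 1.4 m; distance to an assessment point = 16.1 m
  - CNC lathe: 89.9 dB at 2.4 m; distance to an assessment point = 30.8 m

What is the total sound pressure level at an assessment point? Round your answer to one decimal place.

Propagate each source to the receiver with L = L_ref − 20·log₁₀(r/r_ref), then add intensities.
milling machine: 85.9 − 20·log₁₀(21.2/1.7) = 85.9 − 21.92 = 63.98 dB.
diesel generator: 89.4 − 20·log₁₀(16.1/1.4) = 89.4 − 21.21 = 68.19 dB.
CNC lathe: 89.9 − 20·log₁₀(30.8/2.4) = 89.9 − 22.17 = 67.73 dB.
Σ 10^(L/10) = 1.502e+07 → L_total = 10·log₁₀(1.502e+07) = 71.77 dB.

71.8 dB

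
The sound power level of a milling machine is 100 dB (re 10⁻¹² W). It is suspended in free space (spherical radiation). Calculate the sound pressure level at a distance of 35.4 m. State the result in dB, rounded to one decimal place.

58.0 dB

The power spreads over a sphere of area 4π·r², so L_p = L_w − 10·log₁₀(4π·r²).
4π·r² = 1.575e+04 m², 10·log₁₀ of that is 41.972 dB.
L_p = 100 − 41.972 = 58.03 dB.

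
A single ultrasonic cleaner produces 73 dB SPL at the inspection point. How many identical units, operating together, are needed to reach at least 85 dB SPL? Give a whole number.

16

N identical sources give L₁ + 10·log₁₀ N, so require 10·log₁₀ N ≥ 85 − 73 = 12.0 dB.
N ≥ 10^(12.0/10) = 15.849, so N = 16.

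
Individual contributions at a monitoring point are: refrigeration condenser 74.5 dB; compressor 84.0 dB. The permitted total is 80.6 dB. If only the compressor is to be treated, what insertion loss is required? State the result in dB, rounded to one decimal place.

Everything except the compressor sums to 10^(74.5/10) = 2.818e+07 in linear terms, 74.50 dB.
To meet 80.6 dB overall, the treated compressor may contribute at most 10^(80.6/10) − 2.818e+07 = 8.663e+07, i.e. 79.38 dB.
So the compressor must be reduced from 84.0 to 79.38 dB: IL = 4.62 dB.

4.6 dB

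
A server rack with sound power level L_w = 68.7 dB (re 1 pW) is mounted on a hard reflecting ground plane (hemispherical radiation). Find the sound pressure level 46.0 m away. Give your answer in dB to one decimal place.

27.5 dB

L_p = L_w − 10·log₁₀(2π·r²) with r = 46.0 m.
2π·r² = 1.33e+04 m², 10·log₁₀ of that is 41.237 dB.
L_p = 68.7 − 41.237 = 27.46 dB.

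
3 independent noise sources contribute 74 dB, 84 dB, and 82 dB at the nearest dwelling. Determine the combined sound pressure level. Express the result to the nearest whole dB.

Incoherent sources combine by intensity addition: L_total = 10·log₁₀(Σ 10^(L_i/10)).
Σ 10^(L/10) = 10^(74/10) + 10^(84/10) + 10^(82/10) = 4.348e+08.
L_total = 10·log₁₀(4.348e+08) = 86.38 dB.

86 dB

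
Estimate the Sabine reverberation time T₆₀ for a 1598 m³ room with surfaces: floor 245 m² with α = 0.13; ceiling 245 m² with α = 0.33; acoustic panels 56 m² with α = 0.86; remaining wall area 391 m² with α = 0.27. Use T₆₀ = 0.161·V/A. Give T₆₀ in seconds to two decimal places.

A = Σ Sᵢαᵢ = 245·0.13 + 245·0.33 + 56·0.86 + 391·0.27 = 266.43 m².
T₆₀ = 0.161·V/A = 0.161·1598/266.43 = 0.966 s.

0.97 s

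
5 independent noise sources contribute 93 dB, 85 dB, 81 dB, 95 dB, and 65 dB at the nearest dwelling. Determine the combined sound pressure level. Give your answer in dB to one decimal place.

Incoherent sources combine by intensity addition: L_total = 10·log₁₀(Σ 10^(L_i/10)).
Σ 10^(L/10) = 10^(93/10) + 10^(85/10) + 10^(81/10) + 10^(95/10) + 10^(65/10) = 5.603e+09.
L_total = 10·log₁₀(5.603e+09) = 97.48 dB.

97.5 dB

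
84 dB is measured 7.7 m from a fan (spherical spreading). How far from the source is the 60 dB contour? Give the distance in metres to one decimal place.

The 24.0 dB drop corresponds to a distance ratio of 10^(24.0/20) for a point source.
r₂ = 7.7·10^((84−60)/20) = 7.7·10^(24.0/20) = 122.04 m.

122.0 m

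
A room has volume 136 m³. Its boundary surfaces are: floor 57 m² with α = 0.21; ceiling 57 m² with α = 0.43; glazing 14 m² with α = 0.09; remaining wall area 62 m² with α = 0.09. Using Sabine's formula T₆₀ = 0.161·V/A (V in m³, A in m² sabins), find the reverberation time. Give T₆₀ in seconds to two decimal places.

Summing Sᵢαᵢ: 57·0.21 + 57·0.43 + 14·0.09 + 62·0.09 = 43.32 m².
T₆₀ = 0.161 × 136 / 43.32 = 0.505 s.

0.51 s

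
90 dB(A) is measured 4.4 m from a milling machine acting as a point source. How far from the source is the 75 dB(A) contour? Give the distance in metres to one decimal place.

24.7 m

The 15.0 dB drop corresponds to a distance ratio of 10^(15.0/20) for a point source.
r₂ = 4.4·10^((90−75)/20) = 4.4·10^(15.0/20) = 24.74 m.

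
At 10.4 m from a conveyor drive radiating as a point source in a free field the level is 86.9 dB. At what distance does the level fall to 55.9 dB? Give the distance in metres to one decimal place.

369.0 m

The 31.0 dB drop corresponds to a distance ratio of 10^(31.0/20) for a point source.
r₂ = 10.4·10^((86.9−55.9)/20) = 10.4·10^(31.0/20) = 369.01 m.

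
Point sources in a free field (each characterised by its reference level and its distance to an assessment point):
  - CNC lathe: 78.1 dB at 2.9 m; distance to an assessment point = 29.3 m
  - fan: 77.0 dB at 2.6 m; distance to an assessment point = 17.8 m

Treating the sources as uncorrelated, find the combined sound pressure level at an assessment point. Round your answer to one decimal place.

Propagate each source to the receiver with L = L_ref − 20·log₁₀(r/r_ref), then add intensities.
CNC lathe: 78.1 − 20·log₁₀(29.3/2.9) = 78.1 − 20.09 = 58.01 dB.
fan: 77.0 − 20·log₁₀(17.8/2.6) = 77.0 − 16.71 = 60.29 dB.
Σ 10^(L/10) = 1.702e+06 → L_total = 10·log₁₀(1.702e+06) = 62.31 dB.

62.3 dB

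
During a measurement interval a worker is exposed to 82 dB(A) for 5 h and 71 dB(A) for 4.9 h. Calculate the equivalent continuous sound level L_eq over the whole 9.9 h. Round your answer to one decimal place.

79.4 dB(A)

Weight each interval's intensity by its duration and average over T = 9.9 h:
Σ tᵢ·10^(Lᵢ/10) = 5·10^(82/10) + 4.9·10^(71/10) = 8.541e+08.
L_eq = 10·log₁₀(8.541e+08/9.9) = 79.36 dB(A).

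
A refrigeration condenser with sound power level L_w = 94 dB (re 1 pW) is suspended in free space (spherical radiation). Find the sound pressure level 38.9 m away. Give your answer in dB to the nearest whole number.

51 dB

Free-field spherical radiation: L_p = L_w − 10·log₁₀(4π·r²), r = 38.9 m.
4π·r² = 1.902e+04 m², 10·log₁₀ of that is 42.791 dB.
L_p = 94 − 42.791 = 51.21 dB.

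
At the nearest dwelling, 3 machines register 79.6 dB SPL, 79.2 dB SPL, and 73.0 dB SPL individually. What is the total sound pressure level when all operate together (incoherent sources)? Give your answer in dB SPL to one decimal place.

For uncorrelated sources the intensities add, so convert each level to linear form, sum, and take 10·log₁₀ of the total.
Σ 10^(L/10) = 10^(79.6/10) + 10^(79.2/10) + 10^(73.0/10) = 1.943e+08.
L_total = 10·log₁₀(1.943e+08) = 82.89 dB SPL.

82.9 dB SPL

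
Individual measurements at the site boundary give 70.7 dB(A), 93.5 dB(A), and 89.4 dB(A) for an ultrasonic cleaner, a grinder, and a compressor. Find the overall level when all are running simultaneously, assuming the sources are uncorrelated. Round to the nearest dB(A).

95 dB(A)

For uncorrelated sources the intensities add, so convert each level to linear form, sum, and take 10·log₁₀ of the total.
Σ 10^(L/10) = 10^(70.7/10) + 10^(93.5/10) + 10^(89.4/10) = 3.121e+09.
L_total = 10·log₁₀(3.121e+09) = 94.94 dB(A).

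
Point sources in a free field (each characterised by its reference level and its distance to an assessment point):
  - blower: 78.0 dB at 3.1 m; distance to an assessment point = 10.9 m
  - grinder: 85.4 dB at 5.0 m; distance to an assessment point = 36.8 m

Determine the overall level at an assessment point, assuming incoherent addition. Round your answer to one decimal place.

Propagate each source to the receiver with L = L_ref − 20·log₁₀(r/r_ref), then add intensities.
blower: 78.0 − 20·log₁₀(10.9/3.1) = 78.0 − 10.92 = 67.08 dB.
grinder: 85.4 − 20·log₁₀(36.8/5.0) = 85.4 − 17.34 = 68.06 dB.
Σ 10^(L/10) = 1.150e+07 → L_total = 10·log₁₀(1.150e+07) = 70.61 dB.

70.6 dB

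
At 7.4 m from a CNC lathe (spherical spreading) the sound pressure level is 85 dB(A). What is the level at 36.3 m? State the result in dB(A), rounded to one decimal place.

71.2 dB(A)

Point-source attenuation: ΔL = 20·log₁₀(r₂/r₁) = 20·log₁₀(36.3/7.4) = 13.813 dB.
L₂ = 85 − 20·log₁₀(36.3/7.4) = 85 − 13.813 = 71.19 dB(A).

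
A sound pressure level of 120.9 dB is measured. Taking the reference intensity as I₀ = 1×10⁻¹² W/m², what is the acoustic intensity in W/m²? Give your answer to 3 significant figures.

1.23 W/m²

I/I₀ = 10^(120.9/10) = 1.23e+12, so I = 1.23e+12 × 10⁻¹² W/m².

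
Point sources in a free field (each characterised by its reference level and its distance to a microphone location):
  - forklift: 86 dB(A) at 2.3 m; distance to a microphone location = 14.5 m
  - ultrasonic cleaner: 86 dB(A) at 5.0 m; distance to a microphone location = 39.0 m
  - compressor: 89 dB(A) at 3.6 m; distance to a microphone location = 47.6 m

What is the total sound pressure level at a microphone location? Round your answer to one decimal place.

Propagate each source to the receiver with L = L_ref − 20·log₁₀(r/r_ref), then add intensities.
forklift: 86 − 20·log₁₀(14.5/2.3) = 86 − 15.99 = 70.01 dB(A).
ultrasonic cleaner: 86 − 20·log₁₀(39.0/5.0) = 86 − 17.84 = 68.16 dB(A).
compressor: 89 − 20·log₁₀(47.6/3.6) = 89 − 22.43 = 66.57 dB(A).
Σ 10^(L/10) = 2.110e+07 → L_total = 10·log₁₀(2.110e+07) = 73.24 dB(A).

73.2 dB(A)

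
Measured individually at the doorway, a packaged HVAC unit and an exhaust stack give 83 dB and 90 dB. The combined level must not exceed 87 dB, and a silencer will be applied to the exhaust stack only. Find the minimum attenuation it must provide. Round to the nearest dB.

5 dB

Fixed contribution from the other source: Σ 10^(L/10) = 10^(83/10) = 1.995e+08 (83.00 dB).
To meet 87 dB overall, the treated exhaust stack may contribute at most 10^(87/10) − 1.995e+08 = 3.017e+08, i.e. 84.80 dB.
Required insertion loss = 90 − 84.80 = 5.20 dB.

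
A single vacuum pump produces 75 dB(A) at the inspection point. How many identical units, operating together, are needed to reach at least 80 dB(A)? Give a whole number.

4

Need L₁ + 10·log₁₀ N ≥ 80, i.e. log₁₀ N ≥ 0.50.
N ≥ 10^(5.0/10) = 3.162, so N = 4.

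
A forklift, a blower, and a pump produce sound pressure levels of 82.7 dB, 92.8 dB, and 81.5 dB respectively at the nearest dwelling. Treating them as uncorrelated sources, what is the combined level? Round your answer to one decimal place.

Incoherent sources combine by intensity addition: L_total = 10·log₁₀(Σ 10^(L_i/10)).
Σ 10^(L/10) = 10^(82.7/10) + 10^(92.8/10) + 10^(81.5/10) = 2.233e+09.
L_total = 10·log₁₀(2.233e+09) = 93.49 dB.

93.5 dB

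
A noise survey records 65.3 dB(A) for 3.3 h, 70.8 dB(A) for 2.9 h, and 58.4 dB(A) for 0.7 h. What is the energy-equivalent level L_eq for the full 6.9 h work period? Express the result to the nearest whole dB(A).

68 dB(A)

Weight each interval's intensity by its duration and average over T = 6.9 h:
Σ tᵢ·10^(Lᵢ/10) = 3.3·10^(65.3/10) + 2.9·10^(70.8/10) + 0.7·10^(58.4/10) = 4.653e+07.
L_eq = 10·log₁₀(4.653e+07/6.9) = 68.29 dB(A).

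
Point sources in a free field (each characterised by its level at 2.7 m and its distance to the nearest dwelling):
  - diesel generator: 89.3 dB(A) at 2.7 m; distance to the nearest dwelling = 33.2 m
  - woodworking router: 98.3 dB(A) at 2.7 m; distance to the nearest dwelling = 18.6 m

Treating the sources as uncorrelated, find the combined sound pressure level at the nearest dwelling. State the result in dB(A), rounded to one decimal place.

81.7 dB(A)

First find each source's level at the receiver (point-source: −20·log₁₀(r/r_ref)), then combine on an intensity basis.
diesel generator: 89.3 − 20·log₁₀(33.2/2.7) = 89.3 − 21.80 = 67.50 dB(A).
woodworking router: 98.3 − 20·log₁₀(18.6/2.7) = 98.3 − 16.76 = 81.54 dB(A).
Σ 10^(L/10) = 1.481e+08 → L_total = 10·log₁₀(1.481e+08) = 81.71 dB(A).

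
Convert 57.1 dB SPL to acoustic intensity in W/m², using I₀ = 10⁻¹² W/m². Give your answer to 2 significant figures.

5.1e-07 W/m²

I/I₀ = 10^(57.1/10) = 5.129e+05, so I = 5.129e+05 × 10⁻¹² W/m².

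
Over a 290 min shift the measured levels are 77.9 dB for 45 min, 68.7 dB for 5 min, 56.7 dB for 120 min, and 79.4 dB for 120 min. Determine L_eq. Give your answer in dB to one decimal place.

76.6 dB

L_eq = 10·log₁₀[(1/T)·Σ tᵢ·10^(Lᵢ/10)] with T = 290 min.
Σ tᵢ·10^(Lᵢ/10) = 45·10^(77.9/10) + 5·10^(68.7/10) + 120·10^(56.7/10) + 120·10^(79.4/10) = 1.332e+10.
L_eq = 10·log₁₀(1.332e+10/290) = 76.62 dB.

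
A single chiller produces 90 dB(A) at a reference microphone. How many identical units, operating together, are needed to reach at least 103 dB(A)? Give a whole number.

Need L₁ + 10·log₁₀ N ≥ 103, i.e. log₁₀ N ≥ 1.30.
N ≥ 10^(13.0/10) = 19.953, so N = 20.

20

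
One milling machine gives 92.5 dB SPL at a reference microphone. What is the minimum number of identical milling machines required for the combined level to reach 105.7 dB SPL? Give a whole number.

21

The shortfall is 105.7 − 92.5 = 13.2 dB, and N units add 10·log₁₀ N, so need 10·log₁₀ N ≥ 13.2.
N ≥ 10^(13.2/10) = 20.893, so N = 21.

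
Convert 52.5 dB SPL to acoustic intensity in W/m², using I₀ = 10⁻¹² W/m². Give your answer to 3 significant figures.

1.78e-07 W/m²

I = I₀·10^(L/10) = 10⁻¹² × 10^(52.5/10) = 10^(-6.750).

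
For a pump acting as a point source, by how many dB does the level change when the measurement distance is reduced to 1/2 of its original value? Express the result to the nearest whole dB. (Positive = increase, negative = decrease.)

Point-source spreading: ΔL = −20·log₁₀(r₂/r₁).
ΔL = −20·log₁₀(0.5) = +6.02 dB.

+6 dB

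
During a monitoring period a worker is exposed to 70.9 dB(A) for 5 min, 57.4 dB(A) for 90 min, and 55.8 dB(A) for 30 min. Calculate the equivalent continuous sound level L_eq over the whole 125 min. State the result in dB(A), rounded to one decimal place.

The energy average is taken in the linear domain: L_eq = 10·log₁₀[(Σ tᵢ·10^(Lᵢ/10))/T], T = 125 min.
Σ tᵢ·10^(Lᵢ/10) = 5·10^(70.9/10) + 90·10^(57.4/10) + 30·10^(55.8/10) = 1.224e+08.
L_eq = 10·log₁₀(1.224e+08/125) = 59.91 dB(A).

59.9 dB(A)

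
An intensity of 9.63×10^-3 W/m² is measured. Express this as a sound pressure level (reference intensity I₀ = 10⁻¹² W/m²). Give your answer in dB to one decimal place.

L = 10·log₁₀(I/I₀) = 10·log₁₀(9.63×10^-3/10⁻¹²) = 10·log₁₀(9.63×10^9).
L = 10·(0.9836 + 9) = 99.84 dB.

99.8 dB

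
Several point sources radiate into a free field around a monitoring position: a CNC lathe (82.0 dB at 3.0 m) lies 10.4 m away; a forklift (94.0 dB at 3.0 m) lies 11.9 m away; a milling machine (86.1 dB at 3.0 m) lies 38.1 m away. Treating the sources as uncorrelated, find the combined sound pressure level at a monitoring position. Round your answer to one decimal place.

82.4 dB

First find each source's level at the receiver (point-source: −20·log₁₀(r/r_ref)), then combine on an intensity basis.
CNC lathe: 82.0 − 20·log₁₀(10.4/3.0) = 82.0 − 10.80 = 71.20 dB.
forklift: 94.0 − 20·log₁₀(11.9/3.0) = 94.0 − 11.97 = 82.03 dB.
milling machine: 86.1 − 20·log₁₀(38.1/3.0) = 86.1 − 22.08 = 64.02 dB.
Σ 10^(L/10) = 1.754e+08 → L_total = 10·log₁₀(1.754e+08) = 82.44 dB.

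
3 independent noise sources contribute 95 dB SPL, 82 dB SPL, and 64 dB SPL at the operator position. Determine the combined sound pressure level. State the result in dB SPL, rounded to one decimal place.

95.2 dB SPL

Incoherent sources combine by intensity addition: L_total = 10·log₁₀(Σ 10^(L_i/10)).
Σ 10^(L/10) = 10^(95/10) + 10^(82/10) + 10^(64/10) = 3.323e+09.
L_total = 10·log₁₀(3.323e+09) = 95.22 dB SPL.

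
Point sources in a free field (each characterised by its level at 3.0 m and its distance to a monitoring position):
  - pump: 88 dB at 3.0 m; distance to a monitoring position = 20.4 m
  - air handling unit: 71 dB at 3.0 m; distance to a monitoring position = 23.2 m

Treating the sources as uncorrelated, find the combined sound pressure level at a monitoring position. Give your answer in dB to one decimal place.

First find each source's level at the receiver (point-source: −20·log₁₀(r/r_ref)), then combine on an intensity basis.
pump: 88 − 20·log₁₀(20.4/3.0) = 88 − 16.65 = 71.35 dB.
air handling unit: 71 − 20·log₁₀(23.2/3.0) = 71 − 17.77 = 53.23 dB.
Σ 10^(L/10) = 1.386e+07 → L_total = 10·log₁₀(1.386e+07) = 71.42 dB.

71.4 dB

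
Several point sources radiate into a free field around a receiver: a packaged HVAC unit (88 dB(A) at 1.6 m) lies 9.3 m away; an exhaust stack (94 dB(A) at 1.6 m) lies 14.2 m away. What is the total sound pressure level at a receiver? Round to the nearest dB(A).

77 dB(A)

Propagate each source to the receiver with L = L_ref − 20·log₁₀(r/r_ref), then add intensities.
packaged HVAC unit: 88 − 20·log₁₀(9.3/1.6) = 88 − 15.29 = 72.71 dB(A).
exhaust stack: 94 − 20·log₁₀(14.2/1.6) = 94 − 18.96 = 75.04 dB(A).
Σ 10^(L/10) = 5.057e+07 → L_total = 10·log₁₀(5.057e+07) = 77.04 dB(A).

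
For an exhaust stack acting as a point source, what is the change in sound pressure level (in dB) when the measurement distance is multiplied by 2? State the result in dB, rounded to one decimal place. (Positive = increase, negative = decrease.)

With spherical spreading the level changes by −20·log₁₀(r₂/r₁).
ΔL = −20·log₁₀(2) = -6.02 dB.

-6.0 dB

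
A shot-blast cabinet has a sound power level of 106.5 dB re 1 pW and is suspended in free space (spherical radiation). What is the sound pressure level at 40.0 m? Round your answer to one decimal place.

Free-field spherical radiation: L_p = L_w − 10·log₁₀(4π·r²), r = 40.0 m.
4π·r² = 2.011e+04 m², 10·log₁₀ of that is 43.033 dB.
L_p = 106.5 − 43.033 = 63.47 dB.

63.5 dB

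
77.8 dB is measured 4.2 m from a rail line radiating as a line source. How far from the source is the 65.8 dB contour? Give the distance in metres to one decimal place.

66.6 m

For a line source L₁ − L₂ = 10·log₁₀(r₂/r₁), so r₂ = r₁·10^((L₁−L₂)/10).
r₂ = 4.2·10^((77.8−65.8)/10) = 4.2·10^(12.0/10) = 66.57 m.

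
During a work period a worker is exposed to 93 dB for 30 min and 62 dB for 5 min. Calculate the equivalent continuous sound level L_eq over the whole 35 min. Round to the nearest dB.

L_eq = 10·log₁₀[(1/T)·Σ tᵢ·10^(Lᵢ/10)] with T = 35 min.
Σ tᵢ·10^(Lᵢ/10) = 30·10^(93/10) + 5·10^(62/10) = 5.987e+10.
L_eq = 10·log₁₀(5.987e+10/35) = 92.33 dB.

92 dB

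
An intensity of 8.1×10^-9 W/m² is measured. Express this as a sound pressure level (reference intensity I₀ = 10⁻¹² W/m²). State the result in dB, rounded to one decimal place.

39.1 dB

I/I₀ = 8.1×10^-9/10⁻¹² = 8.1×10^3, and L = 10·log₁₀(I/I₀).
L = 10·(0.9085 + 3) = 39.08 dB.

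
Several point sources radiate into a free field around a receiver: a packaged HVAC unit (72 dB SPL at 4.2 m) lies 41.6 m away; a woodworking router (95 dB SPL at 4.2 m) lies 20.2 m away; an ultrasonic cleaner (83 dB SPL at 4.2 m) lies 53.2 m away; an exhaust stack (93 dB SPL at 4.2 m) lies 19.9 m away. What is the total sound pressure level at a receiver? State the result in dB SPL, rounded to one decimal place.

83.6 dB SPL

Apply inverse-square spreading to bring every level to the receiver, then sum 10^(L/10).
packaged HVAC unit: 72 − 20·log₁₀(41.6/4.2) = 72 − 19.92 = 52.08 dB SPL.
woodworking router: 95 − 20·log₁₀(20.2/4.2) = 95 − 13.64 = 81.36 dB SPL.
ultrasonic cleaner: 83 − 20·log₁₀(53.2/4.2) = 83 − 22.05 = 60.95 dB SPL.
exhaust stack: 93 − 20·log₁₀(19.9/4.2) = 93 − 13.51 = 79.49 dB SPL.
Σ 10^(L/10) = 2.270e+08 → L_total = 10·log₁₀(2.270e+08) = 83.56 dB SPL.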